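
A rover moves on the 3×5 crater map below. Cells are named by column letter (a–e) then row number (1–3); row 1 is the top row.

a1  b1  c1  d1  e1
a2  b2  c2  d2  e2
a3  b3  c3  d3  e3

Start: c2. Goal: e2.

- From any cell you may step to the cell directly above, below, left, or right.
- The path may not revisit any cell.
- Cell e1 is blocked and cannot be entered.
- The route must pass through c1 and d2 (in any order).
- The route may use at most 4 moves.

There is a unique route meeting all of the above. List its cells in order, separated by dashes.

c2 - c1 - d1 - d2 - e2

The 4-move cap with required stops at c1, d2 leaves no slack for detours.
Route from c2: up 1 to c1, right 1 to d1, down 1 to d2, right 1 to e2 — 4 moves in all.
Check: all required cells visited; 4 ≤ 4 moves.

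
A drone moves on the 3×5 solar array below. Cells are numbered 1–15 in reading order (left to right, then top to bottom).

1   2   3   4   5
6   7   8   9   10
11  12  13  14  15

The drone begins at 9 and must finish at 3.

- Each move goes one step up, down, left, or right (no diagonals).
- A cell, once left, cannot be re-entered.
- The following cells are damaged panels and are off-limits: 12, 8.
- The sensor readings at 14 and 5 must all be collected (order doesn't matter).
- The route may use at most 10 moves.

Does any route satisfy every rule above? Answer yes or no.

yes

One route that works: 9 → 14 → 15 → 10 → 5 → 4 → 3.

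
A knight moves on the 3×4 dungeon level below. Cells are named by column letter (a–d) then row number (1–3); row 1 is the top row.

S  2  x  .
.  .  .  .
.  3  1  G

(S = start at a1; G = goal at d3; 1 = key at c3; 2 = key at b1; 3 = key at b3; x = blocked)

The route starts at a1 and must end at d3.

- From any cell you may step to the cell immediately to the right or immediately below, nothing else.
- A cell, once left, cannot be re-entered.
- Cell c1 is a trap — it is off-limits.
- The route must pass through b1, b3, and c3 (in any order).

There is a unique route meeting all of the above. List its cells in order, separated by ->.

Moves only go right or down, so the column and row indices never decrease.
Route from a1: right 1 to b1, down 2 to b3, right 2 to d3 — 5 moves in all.
Check: all required cells visited.

a1 -> b1 -> b2 -> b3 -> c3 -> d3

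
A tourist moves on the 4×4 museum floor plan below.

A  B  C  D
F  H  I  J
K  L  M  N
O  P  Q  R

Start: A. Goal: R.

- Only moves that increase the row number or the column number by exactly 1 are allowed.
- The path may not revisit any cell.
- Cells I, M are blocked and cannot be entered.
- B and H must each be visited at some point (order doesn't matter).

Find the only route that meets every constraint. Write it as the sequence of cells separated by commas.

A, B, H, L, P, Q, R

Moves only go right or down, so the column and row indices never decrease.
Route from A: right 1 to B, down 3 to P, right 2 to R — 6 moves in all.
Check: all required cells visited.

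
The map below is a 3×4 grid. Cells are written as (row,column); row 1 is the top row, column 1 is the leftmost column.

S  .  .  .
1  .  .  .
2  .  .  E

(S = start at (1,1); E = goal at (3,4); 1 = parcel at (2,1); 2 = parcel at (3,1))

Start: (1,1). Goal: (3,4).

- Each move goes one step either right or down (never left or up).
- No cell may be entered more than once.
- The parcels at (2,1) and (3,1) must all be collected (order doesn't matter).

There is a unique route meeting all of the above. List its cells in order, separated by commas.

Moves only go right or down, so the column and row indices never decrease.
Route from (1,1): down 2 to (3,1), right 3 to (3,4) — 5 moves in all.
Check: all required cells visited.

(1,1), (2,1), (3,1), (3,2), (3,3), (3,4)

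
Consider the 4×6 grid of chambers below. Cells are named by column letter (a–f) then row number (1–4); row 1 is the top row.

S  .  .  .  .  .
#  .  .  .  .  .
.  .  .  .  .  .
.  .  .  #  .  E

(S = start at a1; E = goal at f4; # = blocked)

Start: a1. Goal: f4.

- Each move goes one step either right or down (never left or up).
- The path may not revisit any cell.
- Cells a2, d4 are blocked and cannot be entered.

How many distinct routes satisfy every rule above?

25

A right/down-only route from a1 to f4 makes exactly 3 down-moves and 5 right-moves in some order.
With no other constraints that would be C(8,3) = 56 routes.
Subtract routes through each blocked cell (inclusion–exclusion for overlaps): − through a2: 21 − through d4: 20 + through a2&d4: 10 → 25.
That gives 25 routes.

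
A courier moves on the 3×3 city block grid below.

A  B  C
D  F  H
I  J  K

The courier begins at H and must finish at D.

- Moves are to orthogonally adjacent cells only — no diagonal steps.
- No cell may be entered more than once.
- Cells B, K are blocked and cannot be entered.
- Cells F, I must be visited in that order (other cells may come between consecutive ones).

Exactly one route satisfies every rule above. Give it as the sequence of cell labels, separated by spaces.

H F J I D

The waypoints must appear in the order F, I, with no cell reused.
Route from H: left 1 to F, down 1 to J, left 1 to I, up 1 to D — 4 moves in all.
Check: order respected (F at step 1, I at step 3).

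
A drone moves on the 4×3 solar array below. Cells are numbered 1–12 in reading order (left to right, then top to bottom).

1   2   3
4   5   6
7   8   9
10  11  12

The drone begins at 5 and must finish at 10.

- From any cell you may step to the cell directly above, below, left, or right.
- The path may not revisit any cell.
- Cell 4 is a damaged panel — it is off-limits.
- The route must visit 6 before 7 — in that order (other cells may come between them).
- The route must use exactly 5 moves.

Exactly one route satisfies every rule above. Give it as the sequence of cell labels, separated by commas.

The waypoints must appear in the order 6, 7, with no cell reused.
Route from 5: right 1 to 6, down 1 to 9, left 2 to 7, down 1 to 10 — 5 moves in all.
Check: order respected (6 at step 1, 7 at step 4); 5 moves as required.

5, 6, 9, 8, 7, 10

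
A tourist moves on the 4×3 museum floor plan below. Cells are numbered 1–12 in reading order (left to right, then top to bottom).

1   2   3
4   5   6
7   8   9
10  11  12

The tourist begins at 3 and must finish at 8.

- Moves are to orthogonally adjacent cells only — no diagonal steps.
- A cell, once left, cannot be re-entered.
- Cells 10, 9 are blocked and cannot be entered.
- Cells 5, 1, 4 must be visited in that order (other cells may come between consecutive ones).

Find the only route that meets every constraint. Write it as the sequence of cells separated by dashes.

The waypoints must appear in the order 5, 1, 4, with no cell reused.
Route from 3: down 1 to 6, left 1 to 5, up 1 to 2, left 1 to 1, down 2 to 7, right 1 to 8 — 7 moves in all.
Check: order respected (5 at step 2, 1 at step 4, 4 at step 5).

3 - 6 - 5 - 2 - 1 - 4 - 7 - 8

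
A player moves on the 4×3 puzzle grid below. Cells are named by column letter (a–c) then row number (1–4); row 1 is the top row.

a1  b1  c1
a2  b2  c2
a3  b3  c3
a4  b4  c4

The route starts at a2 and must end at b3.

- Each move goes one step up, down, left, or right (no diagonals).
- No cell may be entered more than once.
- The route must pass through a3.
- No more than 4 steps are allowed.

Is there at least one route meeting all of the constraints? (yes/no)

yes

One route that works: a2 → a3 → b3.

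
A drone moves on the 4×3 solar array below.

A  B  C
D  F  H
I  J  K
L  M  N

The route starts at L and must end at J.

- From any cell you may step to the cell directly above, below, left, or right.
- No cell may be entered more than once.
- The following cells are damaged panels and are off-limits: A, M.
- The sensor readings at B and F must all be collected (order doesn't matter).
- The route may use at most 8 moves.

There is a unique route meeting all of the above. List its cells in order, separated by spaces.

Any route must reach B and F and still end at J within 8 moves, so the order of the required stops is forced.
Route from L: up 2 to D, right 1 to F, up 1 to B, right 1 to C, down 2 to K, left 1 to J — 8 moves in all.
Check: all required cells visited; 8 ≤ 8 moves.

L I D F B C H K J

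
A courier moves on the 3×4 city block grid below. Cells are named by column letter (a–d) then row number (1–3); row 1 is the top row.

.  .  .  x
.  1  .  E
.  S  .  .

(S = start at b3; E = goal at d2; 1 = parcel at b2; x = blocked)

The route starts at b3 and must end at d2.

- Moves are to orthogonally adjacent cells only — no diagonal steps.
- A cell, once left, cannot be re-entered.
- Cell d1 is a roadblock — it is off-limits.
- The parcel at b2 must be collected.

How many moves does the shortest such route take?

Any route passes through b2 somewhere between b3 and d2. Summing Manhattan distances along the two legs (b3 → b2 → d2) gives a lower bound of 1 + 2 = 3 moves.
A route of 3 moves achieves this: b3 → b2 → c2 → d2.
Since 3 matches the lower bound, it is optimal.

3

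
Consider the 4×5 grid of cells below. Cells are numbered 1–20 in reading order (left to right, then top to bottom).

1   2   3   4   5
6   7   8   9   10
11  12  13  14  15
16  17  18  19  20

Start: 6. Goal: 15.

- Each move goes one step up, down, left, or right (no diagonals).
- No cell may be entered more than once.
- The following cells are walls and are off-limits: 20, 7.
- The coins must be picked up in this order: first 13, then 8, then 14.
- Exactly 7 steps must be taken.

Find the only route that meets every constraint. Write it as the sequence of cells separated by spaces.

The waypoints must appear in the order 13, 8, 14, with no cell reused.
Route from 6: down to 11, 2× right (reaching 13), up to 8, right to 9, down to 14, right to 15 — 7 moves in all.
Check: order respected (13 at step 3, 8 at step 4, 14 at step 6); 7 moves as required.

6 11 12 13 8 9 14 15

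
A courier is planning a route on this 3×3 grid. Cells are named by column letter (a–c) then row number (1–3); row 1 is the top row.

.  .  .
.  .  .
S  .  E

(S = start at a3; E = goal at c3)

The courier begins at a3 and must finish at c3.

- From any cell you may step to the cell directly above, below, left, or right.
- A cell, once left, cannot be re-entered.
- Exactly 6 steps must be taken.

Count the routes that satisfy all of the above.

Need simple routes of exactly 6 moves from a3 to c3 (Manhattan distance 2, so 2 moves are spent on a detour and 2 undoing it).
Enumerating: a3 a2 a1 b1 b2 b3 c3 | a3 a2 a1 b1 b2 c2 c3 | a3 a2 a1 b1 c1 c2 c3 | a3 a2 b2 b1 c1 c2 c3 | a3 b3 b2 b1 c1 c2 c3.
That gives 5 routes.

5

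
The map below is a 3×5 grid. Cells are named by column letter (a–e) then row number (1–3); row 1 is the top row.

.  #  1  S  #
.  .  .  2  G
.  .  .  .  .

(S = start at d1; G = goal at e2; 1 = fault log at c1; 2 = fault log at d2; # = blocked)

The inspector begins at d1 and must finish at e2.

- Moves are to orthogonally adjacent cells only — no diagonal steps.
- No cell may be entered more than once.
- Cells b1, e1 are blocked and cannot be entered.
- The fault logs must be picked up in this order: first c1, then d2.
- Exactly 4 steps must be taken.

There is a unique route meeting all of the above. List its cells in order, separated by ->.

The waypoints must appear in the order c1, d2, with no cell reused.
Route from d1: left 1 to c1, down 1 to c2, right 2 to e2 — 4 moves in all.
Check: order respected (1 at step 1, 2 at step 3); 4 moves as required.

d1 -> c1 -> c2 -> d2 -> e2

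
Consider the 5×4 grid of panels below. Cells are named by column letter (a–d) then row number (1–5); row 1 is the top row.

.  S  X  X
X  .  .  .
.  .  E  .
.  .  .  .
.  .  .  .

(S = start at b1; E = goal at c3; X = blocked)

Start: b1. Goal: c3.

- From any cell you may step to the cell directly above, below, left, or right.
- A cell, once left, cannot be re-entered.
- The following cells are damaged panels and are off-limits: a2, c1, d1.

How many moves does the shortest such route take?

The Manhattan distance from b1 to c3 is |1−3| + |2−3| = 3, so at least 3 moves are needed.
A route of 3 moves achieves this: b1 → b2 → b3 → c3.
Since 3 matches the lower bound, it is optimal.

3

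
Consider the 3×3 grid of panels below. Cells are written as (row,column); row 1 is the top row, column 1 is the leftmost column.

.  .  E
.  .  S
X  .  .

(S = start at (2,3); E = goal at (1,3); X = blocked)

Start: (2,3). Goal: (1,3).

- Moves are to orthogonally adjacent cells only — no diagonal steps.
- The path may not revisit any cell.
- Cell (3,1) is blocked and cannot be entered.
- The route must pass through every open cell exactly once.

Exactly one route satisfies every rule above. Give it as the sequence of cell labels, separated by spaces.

Need to visit all 8 open cells exactly once, starting at (2,3) and ending at (1,3).
Route from (2,3): down to (3,3), left to (3,2), up to (2,2), left to (2,1), up to (1,1), 2× right (reaching (1,3)) — 7 moves in all.
Check: all 8 open cells covered.

(2,3) (3,3) (3,2) (2,2) (2,1) (1,1) (1,2) (1,3)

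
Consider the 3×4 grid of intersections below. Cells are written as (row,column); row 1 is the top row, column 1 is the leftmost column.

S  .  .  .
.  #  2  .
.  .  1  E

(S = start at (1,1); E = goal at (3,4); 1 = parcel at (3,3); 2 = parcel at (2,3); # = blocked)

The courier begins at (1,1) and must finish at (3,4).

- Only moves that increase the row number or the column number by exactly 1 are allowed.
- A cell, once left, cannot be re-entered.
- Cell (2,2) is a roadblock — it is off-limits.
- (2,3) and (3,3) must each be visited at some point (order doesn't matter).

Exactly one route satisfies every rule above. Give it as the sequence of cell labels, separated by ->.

Moves only go right or down, so the column and row indices never decrease.
Route from (1,1): right 2 to (1,3), down 2 to (3,3), right 1 to (3,4) — 5 moves in all.
Check: all required cells visited.

(1,1) -> (1,2) -> (1,3) -> (2,3) -> (3,3) -> (3,4)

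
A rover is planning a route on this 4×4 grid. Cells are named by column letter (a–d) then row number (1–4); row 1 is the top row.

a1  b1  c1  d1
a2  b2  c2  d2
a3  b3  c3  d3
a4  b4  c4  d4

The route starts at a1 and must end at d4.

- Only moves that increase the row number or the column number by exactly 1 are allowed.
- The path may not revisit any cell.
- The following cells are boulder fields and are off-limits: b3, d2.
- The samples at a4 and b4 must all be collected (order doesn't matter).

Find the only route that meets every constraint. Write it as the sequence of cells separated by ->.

Moves only go right or down, so the column and row indices never decrease.
Route from a1: down 3 to a4, right 3 to d4 — 6 moves in all.
Check: all required cells visited.

a1 -> a2 -> a3 -> a4 -> b4 -> c4 -> d4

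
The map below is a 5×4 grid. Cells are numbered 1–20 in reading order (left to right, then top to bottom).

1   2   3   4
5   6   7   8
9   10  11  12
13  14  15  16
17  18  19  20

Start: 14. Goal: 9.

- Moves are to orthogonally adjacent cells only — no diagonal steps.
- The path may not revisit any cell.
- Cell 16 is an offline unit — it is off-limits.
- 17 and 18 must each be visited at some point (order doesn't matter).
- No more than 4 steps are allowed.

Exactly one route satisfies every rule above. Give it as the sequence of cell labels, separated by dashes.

14 - 18 - 17 - 13 - 9

The 4-move cap with required stops at 17, 18 leaves no slack for detours.
Route from 14: down to 18, left to 17, 2× up (reaching 9) — 4 moves in all.
Check: all required cells visited; 4 ≤ 4 moves.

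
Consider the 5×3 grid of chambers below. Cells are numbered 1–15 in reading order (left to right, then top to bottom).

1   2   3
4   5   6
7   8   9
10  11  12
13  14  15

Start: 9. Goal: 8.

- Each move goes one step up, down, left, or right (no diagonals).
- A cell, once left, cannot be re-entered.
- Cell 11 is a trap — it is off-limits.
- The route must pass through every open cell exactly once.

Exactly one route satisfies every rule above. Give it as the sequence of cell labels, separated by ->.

Need to visit all 14 open cells exactly once, starting at 9 and ending at 8.
Cell 10 has only two open neighbours (7 and 13), so the path must pass straight through it: one of those is the cell it's entered from and the other is where it exits.
Route from 9: down 2 to 15, left 2 to 13, up 4 to 1, right 2 to 3, down 1 to 6, left 1 to 5, down 1 to 8 — 13 moves in all.
Check: all 14 open cells covered.

9 -> 12 -> 15 -> 14 -> 13 -> 10 -> 7 -> 4 -> 1 -> 2 -> 3 -> 6 -> 5 -> 8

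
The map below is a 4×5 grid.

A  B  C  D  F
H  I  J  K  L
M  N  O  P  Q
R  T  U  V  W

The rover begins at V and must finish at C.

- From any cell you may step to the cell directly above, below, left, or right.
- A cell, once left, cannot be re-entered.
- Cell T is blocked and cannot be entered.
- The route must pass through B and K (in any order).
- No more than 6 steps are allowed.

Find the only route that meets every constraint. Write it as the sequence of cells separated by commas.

V, P, K, J, I, B, C

The 6-move cap with required stops at B, K leaves no slack for detours.
Route from V: up 2 to K, left 2 to I, up 1 to B, right 1 to C — 6 moves in all.
Check: all required cells visited; 6 ≤ 6 moves.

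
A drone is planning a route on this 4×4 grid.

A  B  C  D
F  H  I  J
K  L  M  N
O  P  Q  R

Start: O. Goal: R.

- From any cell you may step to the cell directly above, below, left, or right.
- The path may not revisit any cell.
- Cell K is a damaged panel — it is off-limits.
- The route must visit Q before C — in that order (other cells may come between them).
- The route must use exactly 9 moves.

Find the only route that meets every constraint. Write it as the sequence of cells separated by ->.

O -> P -> Q -> M -> I -> C -> D -> J -> N -> R

The waypoints must appear in the order Q, C, with no cell reused.
Route from O: right 2 to Q, up 3 to C, right 1 to D, down 3 to R — 9 moves in all.
Check: order respected (Q at step 2, C at step 5); 9 moves as required.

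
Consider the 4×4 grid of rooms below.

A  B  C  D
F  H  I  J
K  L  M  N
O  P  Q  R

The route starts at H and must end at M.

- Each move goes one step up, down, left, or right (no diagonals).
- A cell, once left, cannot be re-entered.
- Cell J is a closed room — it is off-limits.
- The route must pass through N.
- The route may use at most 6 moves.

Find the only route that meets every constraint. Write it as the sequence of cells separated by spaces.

H L P Q R N M

The budget equals the shortest possible length, so every move has to be on a shortest route through the required cells.
Route from H: 2× down (reaching P), 2× right (reaching R), up to N, left to M — 6 moves in all.
Check: all required cells visited; 6 ≤ 6 moves.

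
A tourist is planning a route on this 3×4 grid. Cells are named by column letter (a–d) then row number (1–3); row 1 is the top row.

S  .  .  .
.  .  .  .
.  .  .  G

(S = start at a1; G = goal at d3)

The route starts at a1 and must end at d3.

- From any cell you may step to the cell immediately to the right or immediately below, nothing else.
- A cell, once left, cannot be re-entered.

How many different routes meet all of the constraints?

10

A right/down-only route from a1 to d3 makes exactly 2 down-moves and 3 right-moves in some order.
With no other constraints that would be C(5,2) = 10 routes.
That gives 10 routes.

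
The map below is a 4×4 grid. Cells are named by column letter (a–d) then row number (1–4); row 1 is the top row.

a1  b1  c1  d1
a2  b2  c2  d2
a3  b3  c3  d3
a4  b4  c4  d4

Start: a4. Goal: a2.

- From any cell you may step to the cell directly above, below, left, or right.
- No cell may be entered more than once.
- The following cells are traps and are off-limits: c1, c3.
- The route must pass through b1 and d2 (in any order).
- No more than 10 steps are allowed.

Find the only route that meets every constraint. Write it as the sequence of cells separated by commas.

The budget equals the shortest possible length, so every move has to be on a shortest route through the required cells.
Route from a4: right 3 to d4, up 2 to d2, left 2 to b2, up 1 to b1, left 1 to a1, down 1 to a2 — 10 moves in all.
Check: all required cells visited; 10 ≤ 10 moves.

a4, b4, c4, d4, d3, d2, c2, b2, b1, a1, a2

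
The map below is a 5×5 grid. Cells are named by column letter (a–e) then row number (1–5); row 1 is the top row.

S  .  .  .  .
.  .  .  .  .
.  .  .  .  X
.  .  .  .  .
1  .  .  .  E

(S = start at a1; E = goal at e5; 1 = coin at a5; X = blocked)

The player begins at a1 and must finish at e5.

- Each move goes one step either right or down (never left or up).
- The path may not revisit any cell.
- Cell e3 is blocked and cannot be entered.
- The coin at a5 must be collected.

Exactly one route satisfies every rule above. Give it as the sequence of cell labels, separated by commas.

a1, a2, a3, a4, a5, b5, c5, d5, e5

Moves only go right or down, so the column and row indices never decrease.
Route from a1: down 4 to a5, right 4 to e5 — 8 moves in all.
Check: all required cells visited.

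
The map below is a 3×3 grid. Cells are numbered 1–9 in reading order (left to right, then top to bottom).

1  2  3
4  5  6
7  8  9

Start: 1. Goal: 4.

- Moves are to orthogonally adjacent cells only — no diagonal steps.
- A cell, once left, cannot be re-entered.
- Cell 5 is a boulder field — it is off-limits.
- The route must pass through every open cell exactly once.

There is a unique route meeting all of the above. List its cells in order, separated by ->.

Need to visit all 8 open cells exactly once, starting at 1 and ending at 4.
Cell 8 has only two open neighbours (7 and 9), so the path must pass straight through it: one of those is the cell it's entered from and the other is where it exits.
Route from 1: 2× right (reaching 3), 2× down (reaching 9), 2× left (reaching 7), up to 4 — 7 moves in all.
Check: all 8 open cells covered.

1 -> 2 -> 3 -> 6 -> 9 -> 8 -> 7 -> 4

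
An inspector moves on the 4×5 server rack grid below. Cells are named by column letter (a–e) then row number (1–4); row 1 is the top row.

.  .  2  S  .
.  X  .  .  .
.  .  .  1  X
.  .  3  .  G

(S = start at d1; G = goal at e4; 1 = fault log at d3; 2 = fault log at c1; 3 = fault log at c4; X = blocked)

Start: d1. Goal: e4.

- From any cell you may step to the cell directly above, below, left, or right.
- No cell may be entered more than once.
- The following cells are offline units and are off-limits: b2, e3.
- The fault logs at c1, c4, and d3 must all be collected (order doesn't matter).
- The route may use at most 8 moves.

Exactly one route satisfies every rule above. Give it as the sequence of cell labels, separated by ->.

Any route must reach c1, c4, and d3 and still end at e4 within 8 moves, so the order of the required stops is forced.
Route from d1: left to c1, down to c2, right to d2, down to d3, left to c3, down to c4, 2× right (reaching e4) — 8 moves in all.
Check: all required cells visited; 8 ≤ 8 moves.

d1 -> c1 -> c2 -> d2 -> d3 -> c3 -> c4 -> d4 -> e4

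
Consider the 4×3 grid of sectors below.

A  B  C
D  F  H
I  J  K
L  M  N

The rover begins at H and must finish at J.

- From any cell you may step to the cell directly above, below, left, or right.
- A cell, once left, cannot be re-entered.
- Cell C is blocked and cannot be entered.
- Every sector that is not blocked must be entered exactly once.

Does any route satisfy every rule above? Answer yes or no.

yes

One route that works: H → K → N → M → L → I → D → A → B → F → J.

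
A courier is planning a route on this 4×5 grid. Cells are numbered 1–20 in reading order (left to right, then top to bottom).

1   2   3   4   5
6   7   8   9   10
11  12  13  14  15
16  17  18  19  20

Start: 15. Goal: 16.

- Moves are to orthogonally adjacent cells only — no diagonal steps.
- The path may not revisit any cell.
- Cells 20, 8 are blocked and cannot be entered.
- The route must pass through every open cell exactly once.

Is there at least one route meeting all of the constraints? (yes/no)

no

Colour the cells like a checkerboard: each orthogonal step flips colour, so a Hamiltonian route alternates colours. Here there are 10 cells of one colour and 8 of the other, with start on the opposite colour to the goal — the counts and endpoints can't be arranged into an alternating sequence of length 18, so no Hamiltonian route exists.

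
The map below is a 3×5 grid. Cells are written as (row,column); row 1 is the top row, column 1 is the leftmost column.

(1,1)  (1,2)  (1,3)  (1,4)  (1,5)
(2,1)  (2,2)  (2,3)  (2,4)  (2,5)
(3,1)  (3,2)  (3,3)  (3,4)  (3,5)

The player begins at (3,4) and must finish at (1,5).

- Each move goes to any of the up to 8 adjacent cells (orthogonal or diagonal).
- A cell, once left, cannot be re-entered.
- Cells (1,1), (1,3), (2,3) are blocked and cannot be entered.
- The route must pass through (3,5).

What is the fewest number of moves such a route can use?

Any route passes through (3,5) somewhere between (3,4) and (1,5). Summing Chebyshev distances along the two legs ((3,4) → (3,5) → (1,5)) gives a lower bound of 1 + 2 = 3 moves.
A route of 3 moves achieves this: (3,4) → (3,5) → (2,4) → (1,5).
Since 3 matches the lower bound, it is optimal.

3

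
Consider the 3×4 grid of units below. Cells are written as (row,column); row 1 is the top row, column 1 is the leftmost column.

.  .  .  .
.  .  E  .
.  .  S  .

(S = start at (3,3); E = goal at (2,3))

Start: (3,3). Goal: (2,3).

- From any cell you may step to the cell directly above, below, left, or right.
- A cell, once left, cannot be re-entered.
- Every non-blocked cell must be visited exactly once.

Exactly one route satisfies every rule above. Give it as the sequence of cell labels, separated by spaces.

(3,3) (3,4) (2,4) (1,4) (1,3) (1,2) (1,1) (2,1) (3,1) (3,2) (2,2) (2,3)

Need to visit all 12 open cells exactly once, starting at (3,3) and ending at (2,3).
Cell (1,1) has only two open neighbours ((2,1) and (1,2)), so the path must pass straight through it: one of those is the cell it's entered from and the other is where it exits.
Route from (3,3): right 1 to (3,4), up 2 to (1,4), left 3 to (1,1), down 2 to (3,1), right 1 to (3,2), up 1 to (2,2), right 1 to (2,3) — 11 moves in all.
Check: all 12 open cells covered.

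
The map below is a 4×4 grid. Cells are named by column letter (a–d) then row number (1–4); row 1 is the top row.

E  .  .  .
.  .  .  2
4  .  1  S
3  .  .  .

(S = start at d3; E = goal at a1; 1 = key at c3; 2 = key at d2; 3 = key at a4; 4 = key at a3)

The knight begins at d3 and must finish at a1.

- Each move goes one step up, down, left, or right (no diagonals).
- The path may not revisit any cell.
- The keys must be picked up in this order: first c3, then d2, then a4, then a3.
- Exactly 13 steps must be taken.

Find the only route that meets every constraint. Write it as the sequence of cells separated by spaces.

d3 c3 c2 d2 d1 c1 b1 b2 b3 b4 a4 a3 a2 a1

The waypoints must appear in the order c3, d2, a4, a3, with no cell reused.
Route from d3: left 1 to c3, up 1 to c2, right 1 to d2, up 1 to d1, left 2 to b1, down 3 to b4, left 1 to a4, up 3 to a1 — 13 moves in all.
Check: order respected (1 at step 1, 2 at step 3, 3 at step 10, 4 at step 11); 13 moves as required.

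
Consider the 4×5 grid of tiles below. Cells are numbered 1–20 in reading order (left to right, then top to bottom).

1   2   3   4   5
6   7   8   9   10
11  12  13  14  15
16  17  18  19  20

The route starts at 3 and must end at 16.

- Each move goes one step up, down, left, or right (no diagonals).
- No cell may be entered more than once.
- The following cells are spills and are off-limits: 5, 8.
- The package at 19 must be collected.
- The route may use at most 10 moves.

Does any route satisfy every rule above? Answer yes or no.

yes

One route that works: 3 → 4 → 9 → 14 → 19 → 18 → 17 → 16.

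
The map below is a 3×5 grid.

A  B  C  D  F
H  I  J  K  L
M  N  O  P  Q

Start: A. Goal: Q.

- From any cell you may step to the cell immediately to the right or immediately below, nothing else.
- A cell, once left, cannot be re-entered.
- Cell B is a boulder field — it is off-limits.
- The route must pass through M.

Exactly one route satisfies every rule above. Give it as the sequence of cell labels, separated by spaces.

A H M N O P Q

Moves only go right or down, so the column and row indices never decrease.
Route from A: down 2 to M, right 4 to Q — 6 moves in all.
Check: all required cells visited.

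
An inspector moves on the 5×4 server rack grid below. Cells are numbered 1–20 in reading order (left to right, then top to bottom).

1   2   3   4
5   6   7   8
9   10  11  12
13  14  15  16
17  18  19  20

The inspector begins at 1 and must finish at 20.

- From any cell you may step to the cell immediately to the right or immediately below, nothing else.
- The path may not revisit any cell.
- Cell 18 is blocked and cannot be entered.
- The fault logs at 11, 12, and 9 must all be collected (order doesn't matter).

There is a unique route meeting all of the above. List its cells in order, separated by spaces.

Moves only go right or down, so the column and row indices never decrease.
Route from 1: down 2 to 9, right 3 to 12, down 2 to 20 — 7 moves in all.
Check: all required cells visited.

1 5 9 10 11 12 16 20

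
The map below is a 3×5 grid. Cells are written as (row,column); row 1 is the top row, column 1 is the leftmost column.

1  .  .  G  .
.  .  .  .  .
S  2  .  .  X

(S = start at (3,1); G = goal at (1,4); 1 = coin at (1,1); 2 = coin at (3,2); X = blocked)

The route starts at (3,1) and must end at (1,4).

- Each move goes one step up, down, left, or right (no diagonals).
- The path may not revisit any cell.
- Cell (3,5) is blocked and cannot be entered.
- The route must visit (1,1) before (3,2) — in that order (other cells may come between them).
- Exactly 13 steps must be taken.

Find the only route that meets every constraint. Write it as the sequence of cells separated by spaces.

The waypoints must appear in the order (1,1), (3,2), with no cell reused.
Route from (3,1): up 2 to (1,1), right 2 to (1,3), down 1 to (2,3), left 1 to (2,2), down 1 to (3,2), right 2 to (3,4), up 1 to (2,4), right 1 to (2,5), up 1 to (1,5), left 1 to (1,4) — 13 moves in all.
Check: order respected (1 at step 2, 2 at step 7); 13 moves as required.

(3,1) (2,1) (1,1) (1,2) (1,3) (2,3) (2,2) (3,2) (3,3) (3,4) (2,4) (2,5) (1,5) (1,4)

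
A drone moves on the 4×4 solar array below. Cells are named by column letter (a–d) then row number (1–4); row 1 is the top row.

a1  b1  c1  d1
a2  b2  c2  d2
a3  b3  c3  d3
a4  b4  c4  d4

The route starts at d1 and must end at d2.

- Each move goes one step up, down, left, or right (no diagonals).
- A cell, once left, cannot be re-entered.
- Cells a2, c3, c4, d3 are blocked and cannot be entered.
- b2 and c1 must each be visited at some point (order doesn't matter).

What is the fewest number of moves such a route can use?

Any route passes through b2 and c1 in some order between d1 and d2. Summing Manhattan distances along each leg and taking the cheapest ordering (d1 → c1 → b2 → d2) gives a lower bound of 1 + 2 + 2 = 5 moves.
A route of 5 moves achieves this: d1 → c1 → b1 → b2 → c2 → d2.
Since 5 matches the lower bound, it is optimal.

5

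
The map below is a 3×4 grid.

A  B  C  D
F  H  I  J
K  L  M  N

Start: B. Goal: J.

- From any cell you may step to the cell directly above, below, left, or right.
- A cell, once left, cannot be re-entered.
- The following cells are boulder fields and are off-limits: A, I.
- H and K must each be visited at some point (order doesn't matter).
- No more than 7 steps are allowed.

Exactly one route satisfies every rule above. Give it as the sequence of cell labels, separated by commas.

The budget equals the shortest possible length, so every move has to be on a shortest route through the required cells.
Route from B: down to H, left to F, down to K, 3× right (reaching N), up to J — 7 moves in all.
Check: all required cells visited; 7 ≤ 7 moves.

B, H, F, K, L, M, N, J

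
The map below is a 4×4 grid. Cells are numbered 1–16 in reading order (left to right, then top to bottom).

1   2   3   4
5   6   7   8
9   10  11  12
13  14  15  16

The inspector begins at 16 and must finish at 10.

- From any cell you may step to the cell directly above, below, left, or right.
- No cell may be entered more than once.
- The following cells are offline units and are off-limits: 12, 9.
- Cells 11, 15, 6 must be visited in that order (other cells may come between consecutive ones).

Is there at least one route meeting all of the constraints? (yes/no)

no

Ignoring the required order, 5 revisit-free routes from 16 to 10 pass through all of 11, 15, and 6; the waypoint orders that occur are 15 → 11 → 6 (5) — never 11 → 15 → 6.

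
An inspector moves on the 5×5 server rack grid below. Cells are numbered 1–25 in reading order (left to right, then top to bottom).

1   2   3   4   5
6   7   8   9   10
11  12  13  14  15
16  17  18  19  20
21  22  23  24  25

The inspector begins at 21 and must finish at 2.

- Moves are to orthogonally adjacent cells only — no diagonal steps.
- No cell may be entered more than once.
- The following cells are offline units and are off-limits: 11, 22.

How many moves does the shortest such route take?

5

The Manhattan distance from 21 to 2 is |5−1| + |1−2| = 5, so at least 5 moves are needed.
A route of 5 moves achieves this: 21 → 16 → 17 → 12 → 7 → 2.
Since 5 matches the lower bound, it is optimal.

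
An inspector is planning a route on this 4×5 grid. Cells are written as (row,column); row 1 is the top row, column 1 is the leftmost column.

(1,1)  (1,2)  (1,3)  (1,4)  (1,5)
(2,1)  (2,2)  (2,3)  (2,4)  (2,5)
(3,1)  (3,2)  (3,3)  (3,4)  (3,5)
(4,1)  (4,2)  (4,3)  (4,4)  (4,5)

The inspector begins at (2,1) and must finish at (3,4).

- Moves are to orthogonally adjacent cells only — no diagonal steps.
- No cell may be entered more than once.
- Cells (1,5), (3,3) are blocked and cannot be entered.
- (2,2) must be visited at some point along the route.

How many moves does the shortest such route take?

Any route passes through (2,2) somewhere between (2,1) and (3,4). Summing Manhattan distances along the two legs ((2,1) → (2,2) → (3,4)) gives a lower bound of 1 + 3 = 4 moves.
A route of 4 moves achieves this: (2,1) → (2,2) → (2,3) → (2,4) → (3,4).
Since 4 matches the lower bound, it is optimal.

4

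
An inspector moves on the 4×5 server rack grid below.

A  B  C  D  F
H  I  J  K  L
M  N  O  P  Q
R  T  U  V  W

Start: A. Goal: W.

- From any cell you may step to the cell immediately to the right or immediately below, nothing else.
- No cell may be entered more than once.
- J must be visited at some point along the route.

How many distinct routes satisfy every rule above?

A right/down-only route from A to W makes exactly 3 down-moves and 4 right-moves in some order.
With no other constraints that would be C(7,3) = 35 routes.
Split at J and multiply the segment counts: A→J: 3; J→W: 6; product = 18.
That gives 18 routes.

18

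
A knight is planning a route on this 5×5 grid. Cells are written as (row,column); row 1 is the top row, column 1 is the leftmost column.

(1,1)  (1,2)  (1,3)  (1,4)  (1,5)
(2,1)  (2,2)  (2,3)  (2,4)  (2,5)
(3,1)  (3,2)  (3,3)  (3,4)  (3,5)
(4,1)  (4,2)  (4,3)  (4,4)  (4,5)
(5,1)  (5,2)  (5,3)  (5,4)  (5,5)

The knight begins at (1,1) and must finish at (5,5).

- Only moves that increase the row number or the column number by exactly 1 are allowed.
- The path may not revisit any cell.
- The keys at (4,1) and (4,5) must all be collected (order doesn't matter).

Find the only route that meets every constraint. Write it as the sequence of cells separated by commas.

Moves only go right or down, so the column and row indices never decrease.
Route from (1,1): 3× down (reaching (4,1)), 4× right (reaching (4,5)), down to (5,5) — 8 moves in all.
Check: all required cells visited.

(1,1), (2,1), (3,1), (4,1), (4,2), (4,3), (4,4), (4,5), (5,5)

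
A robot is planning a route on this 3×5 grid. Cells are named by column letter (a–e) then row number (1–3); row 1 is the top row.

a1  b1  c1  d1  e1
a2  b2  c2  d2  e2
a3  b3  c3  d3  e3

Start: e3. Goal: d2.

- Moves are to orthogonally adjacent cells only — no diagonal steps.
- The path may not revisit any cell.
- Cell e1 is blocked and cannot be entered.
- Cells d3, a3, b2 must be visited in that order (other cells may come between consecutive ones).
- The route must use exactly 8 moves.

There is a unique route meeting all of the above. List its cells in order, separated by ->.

e3 -> d3 -> c3 -> b3 -> a3 -> a2 -> b2 -> c2 -> d2

The waypoints must appear in the order d3, a3, b2, with no cell reused.
Route from e3: left 4 to a3, up 1 to a2, right 3 to d2 — 8 moves in all.
Check: order respected (d3 at step 1, a3 at step 4, b2 at step 6); 8 moves as required.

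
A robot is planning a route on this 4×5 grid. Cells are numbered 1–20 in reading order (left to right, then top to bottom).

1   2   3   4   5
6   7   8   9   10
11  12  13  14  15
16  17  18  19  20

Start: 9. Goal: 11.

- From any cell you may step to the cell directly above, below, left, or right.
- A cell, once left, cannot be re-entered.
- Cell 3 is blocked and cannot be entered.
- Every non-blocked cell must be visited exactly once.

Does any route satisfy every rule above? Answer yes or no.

no

Colour the cells like a checkerboard: each orthogonal step flips colour, so a Hamiltonian route alternates colours. Here there are 9 cells of one colour and 10 of the other, with start on the same colour as the goal — the counts and endpoints can't be arranged into an alternating sequence of length 19, so no Hamiltonian route exists.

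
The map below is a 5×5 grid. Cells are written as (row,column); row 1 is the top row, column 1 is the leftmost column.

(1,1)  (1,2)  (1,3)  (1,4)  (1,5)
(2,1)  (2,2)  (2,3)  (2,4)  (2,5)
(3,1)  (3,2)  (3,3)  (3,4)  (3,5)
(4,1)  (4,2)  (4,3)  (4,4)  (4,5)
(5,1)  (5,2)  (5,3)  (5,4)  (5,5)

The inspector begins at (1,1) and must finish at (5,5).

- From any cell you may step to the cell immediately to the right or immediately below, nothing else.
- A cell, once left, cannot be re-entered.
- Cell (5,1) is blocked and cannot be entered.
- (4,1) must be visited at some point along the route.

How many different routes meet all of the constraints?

A right/down-only route from (1,1) to (5,5) makes exactly 4 down-moves and 4 right-moves in some order.
With no other constraints that would be C(8,4) = 70 routes.
Split at (4,1) and multiply the segment counts (each segment already excludes blocked cells): (1,1)→(4,1): 1; (4,1)→(5,5): 4; product = 4.
That gives 4 routes.

4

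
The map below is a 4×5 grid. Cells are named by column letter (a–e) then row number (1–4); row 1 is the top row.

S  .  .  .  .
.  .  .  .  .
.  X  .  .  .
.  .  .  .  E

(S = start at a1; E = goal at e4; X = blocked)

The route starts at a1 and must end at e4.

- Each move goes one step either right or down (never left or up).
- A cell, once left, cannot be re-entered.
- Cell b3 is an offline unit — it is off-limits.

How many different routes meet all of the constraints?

A right/down-only route from a1 to e4 makes exactly 3 down-moves and 4 right-moves in some order.
With no other constraints that would be C(7,3) = 35 routes.
Subtract routes through each blocked cell (inclusion–exclusion for overlaps): − through b3: 12 → 23.
That gives 23 routes.

23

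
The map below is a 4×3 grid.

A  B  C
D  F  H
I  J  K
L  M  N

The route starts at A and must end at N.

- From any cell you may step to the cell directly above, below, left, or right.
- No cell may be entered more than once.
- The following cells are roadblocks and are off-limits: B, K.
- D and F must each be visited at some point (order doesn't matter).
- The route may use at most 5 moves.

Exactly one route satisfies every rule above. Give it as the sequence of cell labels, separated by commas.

The budget equals the shortest possible length, so every move has to be on a shortest route through the required cells.
Route from A: down 1 to D, right 1 to F, down 2 to M, right 1 to N — 5 moves in all.
Check: all required cells visited; 5 ≤ 5 moves.

A, D, F, J, M, N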